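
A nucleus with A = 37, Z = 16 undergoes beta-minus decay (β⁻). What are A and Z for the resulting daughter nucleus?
Daughter: A = 37, Z = 17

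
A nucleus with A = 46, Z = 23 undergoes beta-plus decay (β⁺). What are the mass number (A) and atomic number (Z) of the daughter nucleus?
Daughter: A = 46, Z = 22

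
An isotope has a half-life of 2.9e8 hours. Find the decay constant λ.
λ = ln(2)/t½ = 2.39e-9 hour⁻¹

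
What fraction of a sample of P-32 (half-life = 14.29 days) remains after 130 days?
N/N₀ = (1/2)^(t/t½) = 0.001826 = 0.183%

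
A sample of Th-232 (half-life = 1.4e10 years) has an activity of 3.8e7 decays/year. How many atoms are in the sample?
N = A/λ = 7.675e17 atoms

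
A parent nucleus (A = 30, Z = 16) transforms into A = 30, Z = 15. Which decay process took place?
ΔA = 0, ΔZ = -1 ⇒ beta-plus decay (β⁺) or electron capture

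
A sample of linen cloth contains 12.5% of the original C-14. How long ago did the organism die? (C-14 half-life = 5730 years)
Age = t½ × log₂(1/ratio) = 17190 years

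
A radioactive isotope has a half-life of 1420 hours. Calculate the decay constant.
λ = ln(2)/t½ = 4.881e-4 hour⁻¹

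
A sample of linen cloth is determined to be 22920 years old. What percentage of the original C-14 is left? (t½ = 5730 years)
N/N₀ = (1/2)^(t/t½) = 0.0625 = 6.25%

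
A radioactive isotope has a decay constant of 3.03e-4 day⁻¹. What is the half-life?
t½ = ln(2)/λ = 2288 days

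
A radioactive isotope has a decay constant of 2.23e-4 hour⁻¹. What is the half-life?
t½ = ln(2)/λ = 3108 hours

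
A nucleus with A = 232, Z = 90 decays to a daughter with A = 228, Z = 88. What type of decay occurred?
ΔA = -4, ΔZ = -2 ⇒ alpha decay (α)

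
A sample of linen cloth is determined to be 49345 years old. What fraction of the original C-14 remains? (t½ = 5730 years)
N/N₀ = (1/2)^(t/t½) = 0.002556 = 0.256%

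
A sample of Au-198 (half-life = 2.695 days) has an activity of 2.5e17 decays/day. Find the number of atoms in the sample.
N = A/λ = 9.72e17 atoms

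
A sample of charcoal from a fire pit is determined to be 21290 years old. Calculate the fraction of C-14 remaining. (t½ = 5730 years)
N/N₀ = (1/2)^(t/t½) = 0.07612 = 7.61%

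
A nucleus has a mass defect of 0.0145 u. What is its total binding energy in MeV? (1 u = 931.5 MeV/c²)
B.E. = Δm × 931.5 = 13.51 MeV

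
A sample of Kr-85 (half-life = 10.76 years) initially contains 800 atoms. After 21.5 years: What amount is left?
N = N₀(1/2)^(t/t½) = 200.3 atoms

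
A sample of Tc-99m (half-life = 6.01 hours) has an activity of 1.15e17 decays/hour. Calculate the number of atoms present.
N = A/λ = 9.971e17 atoms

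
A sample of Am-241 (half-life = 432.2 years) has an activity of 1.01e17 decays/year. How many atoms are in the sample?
N = A/λ = 6.298e19 atoms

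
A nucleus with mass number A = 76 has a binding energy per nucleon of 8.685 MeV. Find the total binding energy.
B.E. = 8.685 × 76 = 660.1 MeV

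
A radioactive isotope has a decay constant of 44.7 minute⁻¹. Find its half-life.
t½ = ln(2)/λ = 0.01551 minutes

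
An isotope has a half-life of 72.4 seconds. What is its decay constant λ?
λ = ln(2)/t½ = 0.009574 second⁻¹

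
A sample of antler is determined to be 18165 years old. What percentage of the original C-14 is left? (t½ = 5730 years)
N/N₀ = (1/2)^(t/t½) = 0.1111 = 11.1%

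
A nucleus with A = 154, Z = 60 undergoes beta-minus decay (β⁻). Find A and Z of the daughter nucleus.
Daughter: A = 154, Z = 61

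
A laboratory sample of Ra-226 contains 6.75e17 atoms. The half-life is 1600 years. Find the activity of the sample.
A = λN = 2.924e14 decays/year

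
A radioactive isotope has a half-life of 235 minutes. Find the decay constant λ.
λ = ln(2)/t½ = 0.00295 minute⁻¹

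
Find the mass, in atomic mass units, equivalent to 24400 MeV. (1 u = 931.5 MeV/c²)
m = E/c² = 26.19 u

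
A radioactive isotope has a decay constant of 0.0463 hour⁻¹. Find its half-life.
t½ = ln(2)/λ = 14.97 hours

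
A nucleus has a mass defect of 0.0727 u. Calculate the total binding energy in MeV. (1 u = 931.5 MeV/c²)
B.E. = Δm × 931.5 = 67.72 MeV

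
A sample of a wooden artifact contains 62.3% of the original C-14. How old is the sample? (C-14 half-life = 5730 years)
Age = t½ × log₂(1/ratio) = 3912 years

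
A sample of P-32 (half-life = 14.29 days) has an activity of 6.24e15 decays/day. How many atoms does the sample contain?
N = A/λ = 1.286e17 atoms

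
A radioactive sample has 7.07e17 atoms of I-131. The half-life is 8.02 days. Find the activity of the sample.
A = λN = 6.11e16 decays/day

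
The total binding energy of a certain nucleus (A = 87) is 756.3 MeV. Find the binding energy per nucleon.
B.E./A = 756.3/87 = 8.693 MeV/nucleon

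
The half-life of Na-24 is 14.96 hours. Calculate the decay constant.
λ = ln(2)/t½ = 0.04633 hour⁻¹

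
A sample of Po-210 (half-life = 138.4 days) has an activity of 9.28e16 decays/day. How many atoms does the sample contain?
N = A/λ = 1.853e19 atoms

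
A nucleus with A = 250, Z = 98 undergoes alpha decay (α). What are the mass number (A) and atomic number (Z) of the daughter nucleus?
Daughter: A = 246, Z = 96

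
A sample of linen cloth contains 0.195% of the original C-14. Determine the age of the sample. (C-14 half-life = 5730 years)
Age = t½ × log₂(1/ratio) = 51580 years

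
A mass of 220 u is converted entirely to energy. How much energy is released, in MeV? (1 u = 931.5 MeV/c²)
E = mc² = 2.049e5 MeV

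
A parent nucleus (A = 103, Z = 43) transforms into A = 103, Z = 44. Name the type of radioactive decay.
ΔA = 0, ΔZ = +1 ⇒ beta-minus decay (β⁻)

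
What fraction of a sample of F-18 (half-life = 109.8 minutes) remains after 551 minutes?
N/N₀ = (1/2)^(t/t½) = 0.03086 = 3.09%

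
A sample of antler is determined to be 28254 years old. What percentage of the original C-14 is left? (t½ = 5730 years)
N/N₀ = (1/2)^(t/t½) = 0.03278 = 3.28%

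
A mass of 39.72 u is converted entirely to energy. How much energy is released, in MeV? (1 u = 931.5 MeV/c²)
E = mc² = 37000 MeV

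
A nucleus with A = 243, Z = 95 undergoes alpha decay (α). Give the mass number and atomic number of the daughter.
Daughter: A = 239, Z = 93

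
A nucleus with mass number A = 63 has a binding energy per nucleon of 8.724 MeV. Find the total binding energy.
B.E. = 8.724 × 63 = 549.6 MeV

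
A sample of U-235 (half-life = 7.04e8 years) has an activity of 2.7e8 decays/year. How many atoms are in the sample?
N = A/λ = 2.742e17 atoms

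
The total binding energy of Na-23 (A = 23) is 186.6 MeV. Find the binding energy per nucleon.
B.E./A = 186.6/23 = 8.113 MeV/nucleon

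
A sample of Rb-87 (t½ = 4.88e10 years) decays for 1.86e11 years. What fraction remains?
N/N₀ = (1/2)^(t/t½) = 0.07122 = 7.12%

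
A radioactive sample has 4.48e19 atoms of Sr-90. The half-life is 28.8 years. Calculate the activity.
A = λN = 1.078e18 decays/year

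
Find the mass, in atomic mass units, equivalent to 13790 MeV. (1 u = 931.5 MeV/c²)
m = E/c² = 14.8 u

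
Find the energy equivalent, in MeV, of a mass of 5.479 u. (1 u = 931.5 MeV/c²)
E = mc² = 5104 MeV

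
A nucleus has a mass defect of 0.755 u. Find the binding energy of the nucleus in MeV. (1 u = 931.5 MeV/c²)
B.E. = Δm × 931.5 = 703.3 MeV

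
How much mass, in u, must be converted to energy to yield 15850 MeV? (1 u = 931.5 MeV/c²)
m = E/c² = 17.02 u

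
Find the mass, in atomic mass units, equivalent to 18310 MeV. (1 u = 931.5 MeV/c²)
m = E/c² = 19.66 u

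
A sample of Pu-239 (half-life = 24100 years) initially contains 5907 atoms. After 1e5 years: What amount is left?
N = N₀(1/2)^(t/t½) = 332.9 atoms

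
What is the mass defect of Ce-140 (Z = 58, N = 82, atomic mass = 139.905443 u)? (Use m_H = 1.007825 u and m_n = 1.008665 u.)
Δm = Z·m_H + N·m_n − M = 1.259 u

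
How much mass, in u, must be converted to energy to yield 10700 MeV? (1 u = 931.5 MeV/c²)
m = E/c² = 11.49 u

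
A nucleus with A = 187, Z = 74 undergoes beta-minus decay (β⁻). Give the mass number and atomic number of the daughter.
Daughter: A = 187, Z = 75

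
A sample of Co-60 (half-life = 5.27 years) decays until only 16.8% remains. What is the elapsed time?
t = t½ × log₂(N₀/N) = 13.56 years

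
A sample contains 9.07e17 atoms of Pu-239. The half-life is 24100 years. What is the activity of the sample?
A = λN = 2.609e13 decays/year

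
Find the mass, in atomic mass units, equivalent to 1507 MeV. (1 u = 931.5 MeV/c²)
m = E/c² = 1.618 u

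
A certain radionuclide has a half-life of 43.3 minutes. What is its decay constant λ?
λ = ln(2)/t½ = 0.01601 minute⁻¹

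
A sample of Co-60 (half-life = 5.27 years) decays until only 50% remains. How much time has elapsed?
t = t½ × log₂(N₀/N) = 5.27 years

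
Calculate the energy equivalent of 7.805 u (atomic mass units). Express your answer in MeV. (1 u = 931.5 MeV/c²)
E = mc² = 7270 MeV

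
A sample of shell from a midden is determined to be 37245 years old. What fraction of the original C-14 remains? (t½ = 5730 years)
N/N₀ = (1/2)^(t/t½) = 0.01105 = 1.1%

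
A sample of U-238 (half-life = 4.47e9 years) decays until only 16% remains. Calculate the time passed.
t = t½ × log₂(N₀/N) = 1.182e10 years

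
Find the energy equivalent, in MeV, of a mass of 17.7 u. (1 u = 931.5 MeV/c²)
E = mc² = 16490 MeV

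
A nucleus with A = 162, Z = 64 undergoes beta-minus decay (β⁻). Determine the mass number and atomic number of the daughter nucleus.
Daughter: A = 162, Z = 65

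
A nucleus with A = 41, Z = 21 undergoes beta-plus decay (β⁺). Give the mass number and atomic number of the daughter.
Daughter: A = 41, Z = 20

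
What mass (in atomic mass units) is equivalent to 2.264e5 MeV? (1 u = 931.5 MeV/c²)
m = E/c² = 243 u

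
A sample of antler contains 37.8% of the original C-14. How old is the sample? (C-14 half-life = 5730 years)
Age = t½ × log₂(1/ratio) = 8042 years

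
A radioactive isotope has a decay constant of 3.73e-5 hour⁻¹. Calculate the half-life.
t½ = ln(2)/λ = 18580 hours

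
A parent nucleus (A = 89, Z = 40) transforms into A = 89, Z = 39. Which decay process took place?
ΔA = 0, ΔZ = -1 ⇒ beta-plus decay (β⁺) or electron capture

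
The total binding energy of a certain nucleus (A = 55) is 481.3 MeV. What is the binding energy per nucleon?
B.E./A = 481.3/55 = 8.751 MeV/nucleon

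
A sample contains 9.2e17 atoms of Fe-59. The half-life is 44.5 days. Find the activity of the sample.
A = λN = 1.433e16 decays/day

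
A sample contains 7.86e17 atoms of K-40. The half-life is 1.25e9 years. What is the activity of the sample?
A = λN = 4.359e8 decays/year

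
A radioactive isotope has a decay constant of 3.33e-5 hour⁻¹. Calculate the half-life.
t½ = ln(2)/λ = 20820 hours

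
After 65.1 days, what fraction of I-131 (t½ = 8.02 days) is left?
N/N₀ = (1/2)^(t/t½) = 0.003601 = 0.36%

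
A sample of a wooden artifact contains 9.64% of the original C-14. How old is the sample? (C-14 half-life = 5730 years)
Age = t½ × log₂(1/ratio) = 19340 years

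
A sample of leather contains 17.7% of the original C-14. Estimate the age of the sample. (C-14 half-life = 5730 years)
Age = t½ × log₂(1/ratio) = 14310 years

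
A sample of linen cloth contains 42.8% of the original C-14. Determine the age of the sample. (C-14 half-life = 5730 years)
Age = t½ × log₂(1/ratio) = 7015 years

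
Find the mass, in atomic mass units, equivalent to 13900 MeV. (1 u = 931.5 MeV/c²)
m = E/c² = 14.92 u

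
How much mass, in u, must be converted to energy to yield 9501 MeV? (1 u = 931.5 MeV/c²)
m = E/c² = 10.2 u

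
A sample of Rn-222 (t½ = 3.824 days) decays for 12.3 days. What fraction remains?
N/N₀ = (1/2)^(t/t½) = 0.1076 = 10.8%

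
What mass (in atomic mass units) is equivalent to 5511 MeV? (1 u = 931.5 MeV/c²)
m = E/c² = 5.916 u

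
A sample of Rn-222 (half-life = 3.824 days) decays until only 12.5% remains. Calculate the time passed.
t = t½ × log₂(N₀/N) = 11.47 days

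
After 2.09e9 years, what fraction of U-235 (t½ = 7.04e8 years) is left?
N/N₀ = (1/2)^(t/t½) = 0.1277 = 12.8%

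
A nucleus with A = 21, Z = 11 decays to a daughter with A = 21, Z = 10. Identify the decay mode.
ΔA = 0, ΔZ = -1 ⇒ beta-plus decay (β⁺) or electron capture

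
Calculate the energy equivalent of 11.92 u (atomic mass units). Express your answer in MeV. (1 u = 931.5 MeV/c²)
E = mc² = 11100 MeV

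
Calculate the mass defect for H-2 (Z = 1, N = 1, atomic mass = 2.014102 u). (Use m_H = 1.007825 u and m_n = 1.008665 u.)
Δm = Z·m_H + N·m_n − M = 0.002388 u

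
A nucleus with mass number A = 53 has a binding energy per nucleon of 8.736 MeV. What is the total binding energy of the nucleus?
B.E. = 8.736 × 53 = 463 MeV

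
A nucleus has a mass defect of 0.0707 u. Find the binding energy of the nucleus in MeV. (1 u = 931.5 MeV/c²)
B.E. = Δm × 931.5 = 65.86 MeV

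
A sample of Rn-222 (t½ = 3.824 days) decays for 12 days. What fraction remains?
N/N₀ = (1/2)^(t/t½) = 0.1136 = 11.4%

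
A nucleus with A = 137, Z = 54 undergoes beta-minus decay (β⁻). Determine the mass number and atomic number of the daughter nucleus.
Daughter: A = 137, Z = 55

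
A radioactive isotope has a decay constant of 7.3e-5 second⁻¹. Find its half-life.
t½ = ln(2)/λ = 9495 seconds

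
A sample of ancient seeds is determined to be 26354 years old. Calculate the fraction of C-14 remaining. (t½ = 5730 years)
N/N₀ = (1/2)^(t/t½) = 0.04125 = 4.13%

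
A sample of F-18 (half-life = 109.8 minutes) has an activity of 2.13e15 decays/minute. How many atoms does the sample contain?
N = A/λ = 3.374e17 atoms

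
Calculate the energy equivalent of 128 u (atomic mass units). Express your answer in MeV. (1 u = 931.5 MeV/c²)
E = mc² = 1.192e5 MeV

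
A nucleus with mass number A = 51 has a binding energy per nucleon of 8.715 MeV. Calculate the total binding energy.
B.E. = 8.715 × 51 = 444.5 MeV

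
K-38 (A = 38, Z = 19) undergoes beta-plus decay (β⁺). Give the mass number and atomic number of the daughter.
Daughter: A = 38, Z = 18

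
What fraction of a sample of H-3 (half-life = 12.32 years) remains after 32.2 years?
N/N₀ = (1/2)^(t/t½) = 0.1634 = 16.3%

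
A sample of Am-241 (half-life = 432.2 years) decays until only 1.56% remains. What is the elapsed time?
t = t½ × log₂(N₀/N) = 2594 years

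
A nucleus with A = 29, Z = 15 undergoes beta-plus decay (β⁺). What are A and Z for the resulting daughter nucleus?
Daughter: A = 29, Z = 14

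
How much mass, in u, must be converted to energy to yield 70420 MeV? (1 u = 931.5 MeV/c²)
m = E/c² = 75.6 u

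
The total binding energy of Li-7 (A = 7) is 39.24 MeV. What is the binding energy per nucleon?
B.E./A = 39.24/7 = 5.606 MeV/nucleon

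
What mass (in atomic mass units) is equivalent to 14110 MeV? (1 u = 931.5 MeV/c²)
m = E/c² = 15.15 u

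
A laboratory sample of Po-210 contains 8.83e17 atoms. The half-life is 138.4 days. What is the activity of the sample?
A = λN = 4.422e15 decays/day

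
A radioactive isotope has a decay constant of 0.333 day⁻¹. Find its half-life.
t½ = ln(2)/λ = 2.082 days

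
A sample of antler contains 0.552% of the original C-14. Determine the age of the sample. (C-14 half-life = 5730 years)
Age = t½ × log₂(1/ratio) = 42980 years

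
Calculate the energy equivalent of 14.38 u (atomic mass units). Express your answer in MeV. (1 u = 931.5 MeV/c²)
E = mc² = 13390 MeV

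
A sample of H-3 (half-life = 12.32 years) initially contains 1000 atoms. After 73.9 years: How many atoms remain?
N = N₀(1/2)^(t/t½) = 15.64 atoms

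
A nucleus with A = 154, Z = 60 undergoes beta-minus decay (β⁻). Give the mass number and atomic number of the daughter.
Daughter: A = 154, Z = 61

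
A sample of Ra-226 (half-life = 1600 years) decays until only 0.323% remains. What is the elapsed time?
t = t½ × log₂(N₀/N) = 13240 years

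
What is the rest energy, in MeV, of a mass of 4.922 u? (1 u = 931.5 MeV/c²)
E = mc² = 4585 MeV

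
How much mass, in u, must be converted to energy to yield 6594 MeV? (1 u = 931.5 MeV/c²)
m = E/c² = 7.079 u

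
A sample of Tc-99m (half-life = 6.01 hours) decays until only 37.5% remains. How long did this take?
t = t½ × log₂(N₀/N) = 8.504 hours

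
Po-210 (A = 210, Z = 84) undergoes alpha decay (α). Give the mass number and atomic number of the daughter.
Daughter: A = 206, Z = 82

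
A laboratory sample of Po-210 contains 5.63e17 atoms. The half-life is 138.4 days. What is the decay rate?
A = λN = 2.82e15 decays/day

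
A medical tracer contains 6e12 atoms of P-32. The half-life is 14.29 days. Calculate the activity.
A = λN = 2.91e11 decays/day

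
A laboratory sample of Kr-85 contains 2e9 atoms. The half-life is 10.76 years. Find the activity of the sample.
A = λN = 1.288e8 decays/year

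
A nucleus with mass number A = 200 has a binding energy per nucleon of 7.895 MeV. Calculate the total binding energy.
B.E. = 7.895 × 200 = 1579 MeV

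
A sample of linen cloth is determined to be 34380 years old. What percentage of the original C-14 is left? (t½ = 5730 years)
N/N₀ = (1/2)^(t/t½) = 0.01562 = 1.56%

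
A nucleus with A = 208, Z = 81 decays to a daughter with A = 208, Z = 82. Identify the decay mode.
ΔA = 0, ΔZ = +1 ⇒ beta-minus decay (β⁻)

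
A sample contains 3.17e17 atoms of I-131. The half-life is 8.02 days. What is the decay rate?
A = λN = 2.74e16 decays/day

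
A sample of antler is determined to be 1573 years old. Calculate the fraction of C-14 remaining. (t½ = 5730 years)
N/N₀ = (1/2)^(t/t½) = 0.8267 = 82.7%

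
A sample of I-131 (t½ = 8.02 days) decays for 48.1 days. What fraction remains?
N/N₀ = (1/2)^(t/t½) = 0.01565 = 1.57%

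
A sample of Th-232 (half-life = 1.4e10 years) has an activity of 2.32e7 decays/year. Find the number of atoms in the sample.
N = A/λ = 4.686e17 atoms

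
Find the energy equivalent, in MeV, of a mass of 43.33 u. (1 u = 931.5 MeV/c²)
E = mc² = 40360 MeV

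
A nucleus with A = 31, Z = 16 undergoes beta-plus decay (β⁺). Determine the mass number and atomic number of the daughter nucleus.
Daughter: A = 31, Z = 15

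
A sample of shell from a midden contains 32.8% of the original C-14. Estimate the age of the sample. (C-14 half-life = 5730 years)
Age = t½ × log₂(1/ratio) = 9215 years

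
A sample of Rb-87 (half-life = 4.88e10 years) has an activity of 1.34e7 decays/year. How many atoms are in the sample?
N = A/λ = 9.434e17 atoms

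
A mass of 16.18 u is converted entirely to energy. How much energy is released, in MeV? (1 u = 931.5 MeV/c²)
E = mc² = 15070 MeV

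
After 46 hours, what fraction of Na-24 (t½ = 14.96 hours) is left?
N/N₀ = (1/2)^(t/t½) = 0.1187 = 11.9%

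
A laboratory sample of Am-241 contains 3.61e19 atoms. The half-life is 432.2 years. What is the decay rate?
A = λN = 5.79e16 decays/year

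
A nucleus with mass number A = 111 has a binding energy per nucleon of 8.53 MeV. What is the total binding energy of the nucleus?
B.E. = 8.53 × 111 = 946.8 MeV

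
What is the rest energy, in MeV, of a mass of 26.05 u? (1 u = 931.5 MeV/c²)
E = mc² = 24270 MeV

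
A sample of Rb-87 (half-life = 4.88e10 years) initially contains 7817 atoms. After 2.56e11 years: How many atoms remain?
N = N₀(1/2)^(t/t½) = 206 atoms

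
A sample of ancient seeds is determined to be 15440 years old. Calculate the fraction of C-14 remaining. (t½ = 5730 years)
N/N₀ = (1/2)^(t/t½) = 0.1545 = 15.4%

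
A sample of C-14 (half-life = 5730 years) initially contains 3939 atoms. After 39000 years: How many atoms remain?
N = N₀(1/2)^(t/t½) = 35.2 atoms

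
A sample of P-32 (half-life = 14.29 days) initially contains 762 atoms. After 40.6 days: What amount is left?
N = N₀(1/2)^(t/t½) = 106.3 atoms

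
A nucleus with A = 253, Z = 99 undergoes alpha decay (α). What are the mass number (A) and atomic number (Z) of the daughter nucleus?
Daughter: A = 249, Z = 97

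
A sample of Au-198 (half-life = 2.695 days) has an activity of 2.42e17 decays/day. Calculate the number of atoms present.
N = A/λ = 9.409e17 atoms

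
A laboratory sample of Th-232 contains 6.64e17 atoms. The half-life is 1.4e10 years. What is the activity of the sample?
A = λN = 3.287e7 decays/year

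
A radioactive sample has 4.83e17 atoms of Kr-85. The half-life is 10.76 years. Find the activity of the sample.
A = λN = 3.111e16 decays/year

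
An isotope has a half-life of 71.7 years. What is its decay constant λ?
λ = ln(2)/t½ = 0.009667 year⁻¹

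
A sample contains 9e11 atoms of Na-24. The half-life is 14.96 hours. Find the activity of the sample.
A = λN = 4.17e10 decays/hour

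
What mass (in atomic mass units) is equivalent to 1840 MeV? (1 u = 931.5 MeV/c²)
m = E/c² = 1.975 u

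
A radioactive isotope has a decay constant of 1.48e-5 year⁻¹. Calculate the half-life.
t½ = ln(2)/λ = 46830 years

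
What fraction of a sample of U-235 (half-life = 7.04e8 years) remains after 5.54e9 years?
N/N₀ = (1/2)^(t/t½) = 0.004277 = 0.428%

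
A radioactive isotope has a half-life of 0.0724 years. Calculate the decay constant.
λ = ln(2)/t½ = 9.574 year⁻¹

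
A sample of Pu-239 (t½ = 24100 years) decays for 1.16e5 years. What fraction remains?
N/N₀ = (1/2)^(t/t½) = 0.03557 = 3.56%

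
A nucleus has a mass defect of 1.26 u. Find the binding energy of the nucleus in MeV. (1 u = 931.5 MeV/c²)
B.E. = Δm × 931.5 = 1174 MeV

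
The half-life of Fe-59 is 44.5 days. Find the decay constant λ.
λ = ln(2)/t½ = 0.01558 day⁻¹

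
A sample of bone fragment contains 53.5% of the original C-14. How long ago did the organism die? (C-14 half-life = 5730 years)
Age = t½ × log₂(1/ratio) = 5171 years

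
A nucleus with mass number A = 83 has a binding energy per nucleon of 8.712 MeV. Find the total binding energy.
B.E. = 8.712 × 83 = 723.1 MeV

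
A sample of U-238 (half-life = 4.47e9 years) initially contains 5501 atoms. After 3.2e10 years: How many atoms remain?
N = N₀(1/2)^(t/t½) = 38.5 atoms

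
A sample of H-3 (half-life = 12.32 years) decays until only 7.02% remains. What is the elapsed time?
t = t½ × log₂(N₀/N) = 47.21 years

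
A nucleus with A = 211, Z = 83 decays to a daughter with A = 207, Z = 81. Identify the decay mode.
ΔA = -4, ΔZ = -2 ⇒ alpha decay (α)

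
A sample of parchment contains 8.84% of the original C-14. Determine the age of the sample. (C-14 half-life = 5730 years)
Age = t½ × log₂(1/ratio) = 20050 years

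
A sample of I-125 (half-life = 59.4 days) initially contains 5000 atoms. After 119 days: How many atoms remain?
N = N₀(1/2)^(t/t½) = 1247 atoms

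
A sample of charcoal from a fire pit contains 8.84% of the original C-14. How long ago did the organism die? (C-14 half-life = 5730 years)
Age = t½ × log₂(1/ratio) = 20050 years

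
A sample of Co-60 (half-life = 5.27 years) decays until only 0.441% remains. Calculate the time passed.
t = t½ × log₂(N₀/N) = 41.24 years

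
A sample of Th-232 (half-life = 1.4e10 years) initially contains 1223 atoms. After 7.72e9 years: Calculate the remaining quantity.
N = N₀(1/2)^(t/t½) = 834.5 atoms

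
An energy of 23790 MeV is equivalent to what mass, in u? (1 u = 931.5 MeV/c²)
m = E/c² = 25.54 u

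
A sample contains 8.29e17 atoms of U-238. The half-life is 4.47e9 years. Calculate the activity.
A = λN = 1.286e8 decays/year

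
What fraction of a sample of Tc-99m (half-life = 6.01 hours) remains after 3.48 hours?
N/N₀ = (1/2)^(t/t½) = 0.6694 = 66.9%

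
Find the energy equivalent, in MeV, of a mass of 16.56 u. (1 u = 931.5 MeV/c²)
E = mc² = 15430 MeV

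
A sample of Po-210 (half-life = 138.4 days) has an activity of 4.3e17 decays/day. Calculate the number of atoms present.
N = A/λ = 8.586e19 atoms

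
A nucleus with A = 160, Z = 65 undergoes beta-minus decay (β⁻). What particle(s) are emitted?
β⁻: electron (e⁻) + antineutrino (ν̄ₑ)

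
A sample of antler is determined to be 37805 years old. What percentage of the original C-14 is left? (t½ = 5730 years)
N/N₀ = (1/2)^(t/t½) = 0.01032 = 1.03%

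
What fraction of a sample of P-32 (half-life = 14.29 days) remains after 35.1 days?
N/N₀ = (1/2)^(t/t½) = 0.1822 = 18.2%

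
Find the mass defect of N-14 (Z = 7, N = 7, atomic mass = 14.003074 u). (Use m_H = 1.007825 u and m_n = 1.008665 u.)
Δm = Z·m_H + N·m_n − M = 0.1124 u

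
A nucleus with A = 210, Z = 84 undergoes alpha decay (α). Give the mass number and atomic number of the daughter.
Daughter: A = 206, Z = 82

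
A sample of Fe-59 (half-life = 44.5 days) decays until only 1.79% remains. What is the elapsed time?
t = t½ × log₂(N₀/N) = 258.3 days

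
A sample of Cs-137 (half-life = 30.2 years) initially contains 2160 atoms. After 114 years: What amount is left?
N = N₀(1/2)^(t/t½) = 157.8 atoms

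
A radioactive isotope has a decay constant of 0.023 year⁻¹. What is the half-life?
t½ = ln(2)/λ = 30.14 years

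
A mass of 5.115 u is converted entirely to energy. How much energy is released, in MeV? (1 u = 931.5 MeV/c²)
E = mc² = 4765 MeV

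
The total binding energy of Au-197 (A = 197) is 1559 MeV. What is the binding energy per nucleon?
B.E./A = 1559/197 = 7.914 MeV/nucleon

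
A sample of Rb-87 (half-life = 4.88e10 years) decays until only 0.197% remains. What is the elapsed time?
t = t½ × log₂(N₀/N) = 4.386e11 years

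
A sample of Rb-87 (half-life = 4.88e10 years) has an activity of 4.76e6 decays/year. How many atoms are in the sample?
N = A/λ = 3.351e17 atoms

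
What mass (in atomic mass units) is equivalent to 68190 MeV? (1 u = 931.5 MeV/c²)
m = E/c² = 73.2 u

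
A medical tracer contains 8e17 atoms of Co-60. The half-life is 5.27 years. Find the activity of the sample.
A = λN = 1.052e17 decays/year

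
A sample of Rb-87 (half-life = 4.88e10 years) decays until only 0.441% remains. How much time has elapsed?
t = t½ × log₂(N₀/N) = 3.819e11 years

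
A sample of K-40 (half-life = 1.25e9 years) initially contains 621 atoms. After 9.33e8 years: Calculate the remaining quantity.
N = N₀(1/2)^(t/t½) = 370.2 atoms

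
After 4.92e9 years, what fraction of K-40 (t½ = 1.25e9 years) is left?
N/N₀ = (1/2)^(t/t½) = 0.06534 = 6.53%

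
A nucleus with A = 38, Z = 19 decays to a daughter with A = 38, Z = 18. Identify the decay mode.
ΔA = 0, ΔZ = -1 ⇒ beta-plus decay (β⁺) or electron capture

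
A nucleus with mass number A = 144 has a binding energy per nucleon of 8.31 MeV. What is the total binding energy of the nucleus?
B.E. = 8.31 × 144 = 1197 MeV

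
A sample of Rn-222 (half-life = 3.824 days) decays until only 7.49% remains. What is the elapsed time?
t = t½ × log₂(N₀/N) = 14.3 days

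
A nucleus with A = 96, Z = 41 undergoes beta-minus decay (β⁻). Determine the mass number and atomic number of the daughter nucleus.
Daughter: A = 96, Z = 42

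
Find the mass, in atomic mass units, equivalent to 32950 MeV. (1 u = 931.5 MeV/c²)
m = E/c² = 35.37 u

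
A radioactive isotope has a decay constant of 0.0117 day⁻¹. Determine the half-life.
t½ = ln(2)/λ = 59.24 days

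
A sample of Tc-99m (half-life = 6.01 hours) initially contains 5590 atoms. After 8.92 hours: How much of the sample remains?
N = N₀(1/2)^(t/t½) = 1998 atoms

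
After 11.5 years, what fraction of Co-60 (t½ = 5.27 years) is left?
N/N₀ = (1/2)^(t/t½) = 0.2203 = 22%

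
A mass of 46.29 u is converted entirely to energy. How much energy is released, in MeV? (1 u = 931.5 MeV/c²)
E = mc² = 43120 MeV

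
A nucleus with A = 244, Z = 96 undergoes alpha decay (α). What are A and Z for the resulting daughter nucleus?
Daughter: A = 240, Z = 94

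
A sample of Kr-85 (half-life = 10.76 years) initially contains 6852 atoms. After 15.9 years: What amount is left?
N = N₀(1/2)^(t/t½) = 2460 atoms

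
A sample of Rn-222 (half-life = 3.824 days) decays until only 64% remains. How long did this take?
t = t½ × log₂(N₀/N) = 2.462 days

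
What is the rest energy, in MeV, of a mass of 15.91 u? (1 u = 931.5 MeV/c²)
E = mc² = 14820 MeV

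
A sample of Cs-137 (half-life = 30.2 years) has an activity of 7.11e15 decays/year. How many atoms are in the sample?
N = A/λ = 3.098e17 atoms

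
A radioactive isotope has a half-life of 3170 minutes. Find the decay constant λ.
λ = ln(2)/t½ = 2.187e-4 minute⁻¹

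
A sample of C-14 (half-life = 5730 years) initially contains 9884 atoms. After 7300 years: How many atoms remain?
N = N₀(1/2)^(t/t½) = 4087 atoms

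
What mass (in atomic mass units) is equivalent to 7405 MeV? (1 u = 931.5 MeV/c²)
m = E/c² = 7.95 u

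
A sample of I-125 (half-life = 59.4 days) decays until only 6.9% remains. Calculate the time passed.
t = t½ × log₂(N₀/N) = 229.1 days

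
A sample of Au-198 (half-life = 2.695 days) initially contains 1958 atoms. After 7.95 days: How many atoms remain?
N = N₀(1/2)^(t/t½) = 253.4 atoms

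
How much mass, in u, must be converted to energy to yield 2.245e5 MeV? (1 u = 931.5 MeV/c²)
m = E/c² = 241 u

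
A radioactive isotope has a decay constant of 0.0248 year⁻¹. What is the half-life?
t½ = ln(2)/λ = 27.95 years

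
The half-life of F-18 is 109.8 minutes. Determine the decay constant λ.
λ = ln(2)/t½ = 0.006313 minute⁻¹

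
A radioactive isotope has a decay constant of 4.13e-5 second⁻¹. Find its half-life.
t½ = ln(2)/λ = 16780 seconds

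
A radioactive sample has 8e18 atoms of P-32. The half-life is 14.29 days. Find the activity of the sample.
A = λN = 3.88e17 decays/day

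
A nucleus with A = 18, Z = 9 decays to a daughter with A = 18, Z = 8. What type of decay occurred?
ΔA = 0, ΔZ = -1 ⇒ beta-plus decay (β⁺) or electron capture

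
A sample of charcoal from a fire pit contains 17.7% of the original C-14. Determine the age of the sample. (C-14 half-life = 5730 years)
Age = t½ × log₂(1/ratio) = 14310 years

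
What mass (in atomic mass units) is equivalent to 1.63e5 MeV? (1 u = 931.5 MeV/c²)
m = E/c² = 175 u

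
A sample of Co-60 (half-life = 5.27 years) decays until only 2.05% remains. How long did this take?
t = t½ × log₂(N₀/N) = 29.56 years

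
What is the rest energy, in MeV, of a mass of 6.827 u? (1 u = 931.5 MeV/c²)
E = mc² = 6359 MeV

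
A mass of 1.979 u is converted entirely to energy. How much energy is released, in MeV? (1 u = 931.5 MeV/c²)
E = mc² = 1843 MeV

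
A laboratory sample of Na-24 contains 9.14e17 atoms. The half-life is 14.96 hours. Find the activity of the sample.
A = λN = 4.235e16 decays/hour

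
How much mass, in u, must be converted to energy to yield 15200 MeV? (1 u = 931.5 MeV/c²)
m = E/c² = 16.32 u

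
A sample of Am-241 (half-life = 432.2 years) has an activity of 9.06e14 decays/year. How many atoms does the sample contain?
N = A/λ = 5.649e17 atoms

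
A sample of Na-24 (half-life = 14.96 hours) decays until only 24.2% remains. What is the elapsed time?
t = t½ × log₂(N₀/N) = 30.62 hours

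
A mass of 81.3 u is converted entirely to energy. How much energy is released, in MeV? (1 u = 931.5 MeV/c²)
E = mc² = 75730 MeV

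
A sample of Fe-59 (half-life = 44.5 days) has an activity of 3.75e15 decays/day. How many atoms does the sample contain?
N = A/λ = 2.407e17 atoms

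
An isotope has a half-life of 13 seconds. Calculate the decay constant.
λ = ln(2)/t½ = 0.05332 second⁻¹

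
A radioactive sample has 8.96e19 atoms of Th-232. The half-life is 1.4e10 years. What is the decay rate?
A = λN = 4.436e9 decays/year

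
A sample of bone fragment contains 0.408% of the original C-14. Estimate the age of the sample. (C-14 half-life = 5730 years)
Age = t½ × log₂(1/ratio) = 45480 years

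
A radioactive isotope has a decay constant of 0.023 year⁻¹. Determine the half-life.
t½ = ln(2)/λ = 30.14 years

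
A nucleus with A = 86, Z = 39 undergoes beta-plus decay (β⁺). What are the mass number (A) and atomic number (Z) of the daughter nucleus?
Daughter: A = 86, Z = 38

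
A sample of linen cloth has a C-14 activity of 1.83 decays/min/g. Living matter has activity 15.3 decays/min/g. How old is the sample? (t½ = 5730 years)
Age = t½ × log₂(A₀/A) = 17550 years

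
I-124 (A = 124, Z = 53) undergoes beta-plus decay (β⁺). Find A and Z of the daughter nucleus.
Daughter: A = 124, Z = 52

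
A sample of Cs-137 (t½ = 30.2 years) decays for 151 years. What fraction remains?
N/N₀ = (1/2)^(t/t½) = 0.03125 = 3.12%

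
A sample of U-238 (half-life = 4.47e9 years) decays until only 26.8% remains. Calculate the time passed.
t = t½ × log₂(N₀/N) = 8.492e9 years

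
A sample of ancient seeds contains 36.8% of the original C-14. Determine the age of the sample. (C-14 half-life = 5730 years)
Age = t½ × log₂(1/ratio) = 8264 years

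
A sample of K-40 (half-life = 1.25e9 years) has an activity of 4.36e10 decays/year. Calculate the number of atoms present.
N = A/λ = 7.863e19 atoms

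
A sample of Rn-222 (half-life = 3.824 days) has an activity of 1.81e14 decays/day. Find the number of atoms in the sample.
N = A/λ = 9.986e14 atoms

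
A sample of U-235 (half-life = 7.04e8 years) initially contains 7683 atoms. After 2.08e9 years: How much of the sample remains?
N = N₀(1/2)^(t/t½) = 991.1 atoms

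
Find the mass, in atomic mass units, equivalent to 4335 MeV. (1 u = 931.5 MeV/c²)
m = E/c² = 4.654 u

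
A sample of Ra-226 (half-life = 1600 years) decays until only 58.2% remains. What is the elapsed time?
t = t½ × log₂(N₀/N) = 1249 years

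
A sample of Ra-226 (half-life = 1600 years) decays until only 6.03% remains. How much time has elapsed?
t = t½ × log₂(N₀/N) = 6483 years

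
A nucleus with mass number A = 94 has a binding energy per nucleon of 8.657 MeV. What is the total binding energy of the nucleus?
B.E. = 8.657 × 94 = 813.8 MeV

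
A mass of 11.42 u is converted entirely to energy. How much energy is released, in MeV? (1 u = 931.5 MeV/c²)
E = mc² = 10640 MeV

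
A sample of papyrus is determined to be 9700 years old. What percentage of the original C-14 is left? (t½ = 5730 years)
N/N₀ = (1/2)^(t/t½) = 0.3093 = 30.9%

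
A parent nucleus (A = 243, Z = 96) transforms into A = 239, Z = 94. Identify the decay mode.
ΔA = -4, ΔZ = -2 ⇒ alpha decay (α)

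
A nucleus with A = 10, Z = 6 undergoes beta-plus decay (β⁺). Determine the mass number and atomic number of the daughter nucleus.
Daughter: A = 10, Z = 5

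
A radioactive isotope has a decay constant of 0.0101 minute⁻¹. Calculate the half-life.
t½ = ln(2)/λ = 68.63 minutes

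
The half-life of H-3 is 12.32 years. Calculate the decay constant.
λ = ln(2)/t½ = 0.05626 year⁻¹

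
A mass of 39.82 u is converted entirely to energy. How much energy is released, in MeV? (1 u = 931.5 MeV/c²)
E = mc² = 37090 MeV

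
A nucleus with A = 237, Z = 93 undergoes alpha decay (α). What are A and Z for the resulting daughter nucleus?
Daughter: A = 233, Z = 91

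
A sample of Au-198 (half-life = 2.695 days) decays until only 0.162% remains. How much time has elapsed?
t = t½ × log₂(N₀/N) = 24.98 days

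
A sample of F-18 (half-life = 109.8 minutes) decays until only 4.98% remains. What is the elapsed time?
t = t½ × log₂(N₀/N) = 475.2 minutes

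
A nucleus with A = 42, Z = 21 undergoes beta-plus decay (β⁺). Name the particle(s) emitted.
β⁺: positron (e⁺) + neutrino (νₑ)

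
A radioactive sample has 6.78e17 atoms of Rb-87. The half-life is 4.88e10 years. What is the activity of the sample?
A = λN = 9.63e6 decays/year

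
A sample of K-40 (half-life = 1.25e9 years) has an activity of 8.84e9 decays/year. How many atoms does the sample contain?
N = A/λ = 1.594e19 atoms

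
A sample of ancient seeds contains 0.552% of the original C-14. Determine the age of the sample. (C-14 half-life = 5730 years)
Age = t½ × log₂(1/ratio) = 42980 years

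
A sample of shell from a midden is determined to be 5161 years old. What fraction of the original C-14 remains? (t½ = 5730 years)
N/N₀ = (1/2)^(t/t½) = 0.5356 = 53.6%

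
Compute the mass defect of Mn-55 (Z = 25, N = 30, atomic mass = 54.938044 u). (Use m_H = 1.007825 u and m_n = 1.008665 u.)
Δm = Z·m_H + N·m_n − M = 0.5175 u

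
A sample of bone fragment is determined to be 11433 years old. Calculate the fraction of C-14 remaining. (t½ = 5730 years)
N/N₀ = (1/2)^(t/t½) = 0.2508 = 25.1%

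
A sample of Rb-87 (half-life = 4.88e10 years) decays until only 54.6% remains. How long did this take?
t = t½ × log₂(N₀/N) = 4.26e10 years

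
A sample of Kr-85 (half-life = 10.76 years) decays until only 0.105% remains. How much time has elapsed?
t = t½ × log₂(N₀/N) = 106.5 years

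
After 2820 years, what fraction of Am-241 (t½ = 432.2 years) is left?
N/N₀ = (1/2)^(t/t½) = 0.01086 = 1.09%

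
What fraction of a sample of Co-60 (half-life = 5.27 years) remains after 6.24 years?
N/N₀ = (1/2)^(t/t½) = 0.4401 = 44%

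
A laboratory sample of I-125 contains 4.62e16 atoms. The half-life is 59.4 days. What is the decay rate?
A = λN = 5.391e14 decays/day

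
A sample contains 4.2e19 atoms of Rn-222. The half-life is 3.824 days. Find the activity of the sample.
A = λN = 7.613e18 decays/day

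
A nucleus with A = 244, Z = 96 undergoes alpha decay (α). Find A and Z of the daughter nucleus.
Daughter: A = 240, Z = 94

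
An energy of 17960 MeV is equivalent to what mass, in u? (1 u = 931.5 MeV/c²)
m = E/c² = 19.28 u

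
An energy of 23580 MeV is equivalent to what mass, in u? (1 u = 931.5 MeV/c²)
m = E/c² = 25.31 u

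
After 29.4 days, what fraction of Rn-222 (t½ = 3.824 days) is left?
N/N₀ = (1/2)^(t/t½) = 0.004848 = 0.485%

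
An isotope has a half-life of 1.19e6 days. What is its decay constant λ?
λ = ln(2)/t½ = 5.825e-7 day⁻¹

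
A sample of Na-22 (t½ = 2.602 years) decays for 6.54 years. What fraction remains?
N/N₀ = (1/2)^(t/t½) = 0.1751 = 17.5%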